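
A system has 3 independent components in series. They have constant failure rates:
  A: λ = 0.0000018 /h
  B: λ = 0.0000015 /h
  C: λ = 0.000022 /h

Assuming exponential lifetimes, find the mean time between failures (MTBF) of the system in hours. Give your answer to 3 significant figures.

39500

Series of exponential components: λ_sys = Σ λ_i
λ_sys = 0.0000018 + 0.0000015 + 0.000022 = 2.5300e-05 /h
MTBF = 1 / λ_sys = 39500 h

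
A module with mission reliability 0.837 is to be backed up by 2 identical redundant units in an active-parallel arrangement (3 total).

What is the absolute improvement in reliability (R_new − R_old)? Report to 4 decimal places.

0.1587

R_before = 0.837
R_after = 1 − (1 − 0.837)^3 = 0.9957
ΔR = 0.9957 − 0.837 = 0.1587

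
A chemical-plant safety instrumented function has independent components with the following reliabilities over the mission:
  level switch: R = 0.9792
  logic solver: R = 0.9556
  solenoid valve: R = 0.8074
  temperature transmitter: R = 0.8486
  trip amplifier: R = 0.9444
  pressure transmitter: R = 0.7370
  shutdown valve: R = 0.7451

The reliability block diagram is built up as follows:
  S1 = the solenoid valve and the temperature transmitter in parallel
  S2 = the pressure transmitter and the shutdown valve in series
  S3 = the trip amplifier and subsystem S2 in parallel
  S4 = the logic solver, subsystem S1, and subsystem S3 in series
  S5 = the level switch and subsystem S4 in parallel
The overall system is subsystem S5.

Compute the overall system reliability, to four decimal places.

0.9980

Parallel (solenoid valve and temperature transmitter): 1 − (1 − 0.807400)(1 − 0.848600) = 0.970840
Series (pressure transmitter and shutdown valve): 0.737000 × 0.745100 = 0.549139
Parallel (trip amplifier and [0.549139]): 1 − (1 − 0.944400)(1 − 0.549139) = 0.974932
Series (logic solver, [0.970840], and [0.974932]): 0.955600 × 0.970840 × 0.974932 = 0.904478
Parallel (level switch and [0.904478]): 1 − (1 − 0.979200)(1 − 0.904478) = 0.9980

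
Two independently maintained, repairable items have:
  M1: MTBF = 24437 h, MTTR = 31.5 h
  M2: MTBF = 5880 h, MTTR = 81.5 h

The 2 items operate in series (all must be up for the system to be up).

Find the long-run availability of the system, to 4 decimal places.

A(M1) = MTBF/(MTBF+MTTR) = 24437/(24437+31.5) = 0.998713
A(M2) = MTBF/(MTBF+MTTR) = 5880/(5880+81.5) = 0.986329
Series availability: 0.998713 × 0.986329 = 0.9851

0.9851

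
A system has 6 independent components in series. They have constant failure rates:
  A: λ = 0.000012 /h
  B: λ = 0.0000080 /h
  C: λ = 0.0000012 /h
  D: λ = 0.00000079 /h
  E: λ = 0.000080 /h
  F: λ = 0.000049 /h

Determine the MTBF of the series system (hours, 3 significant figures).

Series of exponential components: λ_sys = Σ λ_i
λ_sys = 0.000012 + 0.0000080 + 0.0000012 + 0.00000079 + 0.000080 + 0.000049 = 1.5099e-04 /h
MTBF = 1 / λ_sys = 6620 h

6620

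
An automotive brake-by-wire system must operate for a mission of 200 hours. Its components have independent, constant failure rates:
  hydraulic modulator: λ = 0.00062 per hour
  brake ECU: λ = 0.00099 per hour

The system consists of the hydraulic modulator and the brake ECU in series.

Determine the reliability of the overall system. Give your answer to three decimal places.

0.725

R(hydraulic modulator) = exp(−0.00062 × 200) = 0.88338
R(brake ECU) = exp(−0.00099 × 200) = 0.82037
Series (hydraulic modulator and brake ECU): 0.88338 × 0.82037 = 0.725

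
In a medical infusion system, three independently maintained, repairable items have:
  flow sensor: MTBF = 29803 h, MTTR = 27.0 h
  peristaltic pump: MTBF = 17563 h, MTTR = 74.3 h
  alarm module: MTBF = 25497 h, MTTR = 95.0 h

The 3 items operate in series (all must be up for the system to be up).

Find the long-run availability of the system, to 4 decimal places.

A(flow sensor) = MTBF/(MTBF+MTTR) = 29803/(29803+27.0) = 0.999095
A(peristaltic pump) = MTBF/(MTBF+MTTR) = 17563/(17563+74.3) = 0.995787
A(alarm module) = MTBF/(MTBF+MTTR) = 25497/(25497+95.0) = 0.996288
Series availability: 0.999095 × 0.995787 × 0.996288 = 0.9912

0.9912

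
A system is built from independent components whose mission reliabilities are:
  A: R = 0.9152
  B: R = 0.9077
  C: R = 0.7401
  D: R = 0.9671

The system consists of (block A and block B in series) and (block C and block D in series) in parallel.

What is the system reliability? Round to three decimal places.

Series (A and B): 0.91520 × 0.90770 = 0.83073
Series (C and D): 0.74010 × 0.96710 = 0.71575
Parallel ([0.83073] and [0.71575]): 1 − (1 − 0.83073)(1 − 0.71575) = 0.952

0.952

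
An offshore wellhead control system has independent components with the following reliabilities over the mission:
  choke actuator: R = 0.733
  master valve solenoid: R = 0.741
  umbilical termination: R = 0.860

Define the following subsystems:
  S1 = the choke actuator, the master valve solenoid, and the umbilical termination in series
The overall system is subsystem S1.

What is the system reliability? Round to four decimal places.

0.4671

Series (choke actuator, master valve solenoid, and umbilical termination): 0.733000 × 0.741000 × 0.860000 = 0.4671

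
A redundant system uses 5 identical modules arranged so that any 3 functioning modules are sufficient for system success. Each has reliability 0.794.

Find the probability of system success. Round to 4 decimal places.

R = Σ_{i=3}^{5} C(5,i) p^i (1−p)^{5−i} with p = 0.794
C(5,3)·0.794^3·0.206^2 = 0.212420
C(5,4)·0.794^4·0.206^1 = 0.409373
C(5,5)·0.794^5·0.206^0 = 0.315575
Sum = 0.9374

0.9374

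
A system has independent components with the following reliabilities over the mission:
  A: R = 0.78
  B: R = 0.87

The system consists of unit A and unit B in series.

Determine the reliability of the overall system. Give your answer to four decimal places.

Series (A and B): 0.780000 × 0.870000 = 0.6786

0.6786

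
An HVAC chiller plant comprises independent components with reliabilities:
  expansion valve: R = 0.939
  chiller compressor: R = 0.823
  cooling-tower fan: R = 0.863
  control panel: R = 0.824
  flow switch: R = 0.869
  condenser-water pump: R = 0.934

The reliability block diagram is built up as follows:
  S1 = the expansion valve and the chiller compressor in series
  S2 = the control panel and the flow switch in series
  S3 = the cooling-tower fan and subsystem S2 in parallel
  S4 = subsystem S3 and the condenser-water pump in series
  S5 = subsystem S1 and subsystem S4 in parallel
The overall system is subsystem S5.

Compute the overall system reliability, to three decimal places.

0.977

Series (expansion valve and chiller compressor): 0.93900 × 0.82300 = 0.77280
Series (control panel and flow switch): 0.82400 × 0.86900 = 0.71606
Parallel (cooling-tower fan and [0.71606]): 1 − (1 − 0.86300)(1 − 0.71606) = 0.96110
Series ([0.96110] and condenser-water pump): 0.96110 × 0.93400 = 0.89767
Parallel ([0.77280] and [0.89767]): 1 − (1 − 0.77280)(1 − 0.89767) = 0.977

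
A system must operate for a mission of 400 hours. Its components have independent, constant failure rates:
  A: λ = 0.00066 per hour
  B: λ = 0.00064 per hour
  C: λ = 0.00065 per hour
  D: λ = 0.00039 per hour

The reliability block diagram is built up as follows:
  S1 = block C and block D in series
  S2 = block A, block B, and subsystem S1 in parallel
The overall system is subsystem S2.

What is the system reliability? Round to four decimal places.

0.9822

R(A) = exp(−0.00066 × 400) = 0.767974
R(B) = exp(−0.00064 × 400) = 0.774142
R(C) = exp(−0.00065 × 400) = 0.771052
R(D) = exp(−0.00039 × 400) = 0.855559
Series (C and D): 0.771052 × 0.855559 = 0.659680
Parallel (A, B, and [0.659680]): 1 − (1 − 0.767974)(1 − 0.774142)(1 − 0.659680) = 0.9822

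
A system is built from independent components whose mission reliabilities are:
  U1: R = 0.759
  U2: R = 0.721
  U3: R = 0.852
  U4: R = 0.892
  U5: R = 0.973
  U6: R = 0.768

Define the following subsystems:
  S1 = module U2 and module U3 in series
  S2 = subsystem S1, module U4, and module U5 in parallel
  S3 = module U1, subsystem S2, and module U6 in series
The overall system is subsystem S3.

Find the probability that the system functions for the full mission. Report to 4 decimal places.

Series (U2 and U3): 0.721000 × 0.852000 = 0.614292
Parallel ([0.614292], U4, and U5): 1 − (1 − 0.614292)(1 − 0.892000)(1 − 0.973000) = 0.998875
Series (U1, [0.998875], and U6): 0.759000 × 0.998875 × 0.768000 = 0.5823

0.5823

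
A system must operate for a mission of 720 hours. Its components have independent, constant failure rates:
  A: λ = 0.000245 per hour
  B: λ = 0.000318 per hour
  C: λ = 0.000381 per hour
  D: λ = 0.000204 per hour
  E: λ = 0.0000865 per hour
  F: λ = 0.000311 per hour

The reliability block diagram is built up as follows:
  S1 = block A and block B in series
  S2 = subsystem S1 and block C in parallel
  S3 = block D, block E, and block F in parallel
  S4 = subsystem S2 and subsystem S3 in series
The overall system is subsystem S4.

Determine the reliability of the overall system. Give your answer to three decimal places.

0.919

R(A) = exp(−0.000245 × 720) = 0.83828
R(B) = exp(−0.000318 × 720) = 0.79536
R(C) = exp(−0.000381 × 720) = 0.76009
R(D) = exp(−0.000204 × 720) = 0.86340
R(E) = exp(−0.0000865 × 720) = 0.93962
R(F) = exp(−0.000311 × 720) = 0.79938
Series (A and B): 0.83828 × 0.79536 = 0.66673
Parallel ([0.66673] and C): 1 − (1 − 0.66673)(1 − 0.76009) = 0.92005
Parallel (D, E, and F): 1 − (1 − 0.86340)(1 − 0.93962)(1 − 0.79938) = 0.99835
Series ([0.92005] and [0.99835]): 0.92005 × 0.99835 = 0.919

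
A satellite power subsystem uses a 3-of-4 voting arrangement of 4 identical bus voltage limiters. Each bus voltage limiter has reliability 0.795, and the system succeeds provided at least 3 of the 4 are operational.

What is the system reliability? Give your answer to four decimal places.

0.8115

R = Σ_{i=3}^{4} C(4,i) p^i (1−p)^{4−i} with p = 0.795
C(4,3)·0.795^3·0.205^1 = 0.412017
C(4,4)·0.795^4·0.205^0 = 0.399456
Sum = 0.8115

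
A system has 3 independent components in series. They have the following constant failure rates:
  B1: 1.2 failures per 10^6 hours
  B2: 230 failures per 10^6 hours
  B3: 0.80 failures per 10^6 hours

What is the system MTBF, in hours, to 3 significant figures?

Series of exponential components: λ_sys = Σ λ_i
λ_sys = 0.0000012 + 0.00023 + 0.00000080 = 2.3200e-04 /h
MTBF = 1 / λ_sys = 4310 h

4310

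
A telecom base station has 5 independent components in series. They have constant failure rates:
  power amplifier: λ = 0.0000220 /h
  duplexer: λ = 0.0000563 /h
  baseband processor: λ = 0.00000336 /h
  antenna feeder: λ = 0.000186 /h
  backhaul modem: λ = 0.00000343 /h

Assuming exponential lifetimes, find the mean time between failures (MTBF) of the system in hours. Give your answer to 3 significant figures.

Series of exponential components: λ_sys = Σ λ_i
λ_sys = 0.0000220 + 0.0000563 + 0.00000336 + 0.000186 + 0.00000343 = 2.7109e-04 /h
MTBF = 1 / λ_sys = 3690 h

3690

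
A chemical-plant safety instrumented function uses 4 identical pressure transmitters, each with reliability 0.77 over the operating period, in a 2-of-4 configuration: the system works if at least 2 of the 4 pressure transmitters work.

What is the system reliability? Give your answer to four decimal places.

R = Σ_{i=2}^{4} C(4,i) p^i (1−p)^{4−i} with p = 0.77
C(4,2)·0.77^2·0.23^2 = 0.188186
C(4,3)·0.77^3·0.23^1 = 0.420010
C(4,4)·0.77^4·0.23^0 = 0.351530
Sum = 0.9597

0.9597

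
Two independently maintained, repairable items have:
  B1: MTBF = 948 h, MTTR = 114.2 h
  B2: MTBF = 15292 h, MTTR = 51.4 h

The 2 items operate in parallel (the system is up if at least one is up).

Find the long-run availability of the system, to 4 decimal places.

A(B1) = MTBF/(MTBF+MTTR) = 948/(948+114.2) = 0.892487
A(B2) = MTBF/(MTBF+MTTR) = 15292/(15292+51.4) = 0.996650
Parallel availability: 1 − (1 − 0.892487)(1 − 0.996650) = 0.9996

0.9996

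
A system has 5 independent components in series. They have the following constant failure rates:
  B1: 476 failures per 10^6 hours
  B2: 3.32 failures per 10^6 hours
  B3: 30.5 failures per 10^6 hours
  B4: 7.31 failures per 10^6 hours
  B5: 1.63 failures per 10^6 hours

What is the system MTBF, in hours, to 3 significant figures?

1930

Series of exponential components: λ_sys = Σ λ_i
λ_sys = 0.000476 + 0.00000332 + 0.0000305 + 0.00000731 + 0.00000163 = 5.1876e-04 /h
MTBF = 1 / λ_sys = 1930 h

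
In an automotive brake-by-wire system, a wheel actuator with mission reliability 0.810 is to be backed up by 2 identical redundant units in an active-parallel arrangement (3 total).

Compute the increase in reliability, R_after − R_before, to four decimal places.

R_before = 0.810
R_after = 1 − (1 − 0.810)^3 = 0.9931
ΔR = 0.9931 − 0.810 = 0.1831

0.1831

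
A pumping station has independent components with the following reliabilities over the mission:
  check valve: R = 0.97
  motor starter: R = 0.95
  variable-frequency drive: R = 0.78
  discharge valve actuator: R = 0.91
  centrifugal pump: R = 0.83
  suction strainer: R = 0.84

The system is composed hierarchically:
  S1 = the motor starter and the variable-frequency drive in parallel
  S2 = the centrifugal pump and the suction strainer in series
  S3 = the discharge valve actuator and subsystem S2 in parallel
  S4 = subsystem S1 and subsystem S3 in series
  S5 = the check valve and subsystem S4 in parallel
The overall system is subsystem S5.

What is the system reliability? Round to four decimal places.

Parallel (motor starter and variable-frequency drive): 1 − (1 − 0.950000)(1 − 0.780000) = 0.989000
Series (centrifugal pump and suction strainer): 0.830000 × 0.840000 = 0.697200
Parallel (discharge valve actuator and [0.697200]): 1 − (1 − 0.910000)(1 − 0.697200) = 0.972748
Series ([0.989000] and [0.972748]): 0.989000 × 0.972748 = 0.962048
Parallel (check valve and [0.962048]): 1 − (1 − 0.970000)(1 − 0.962048) = 0.9989

0.9989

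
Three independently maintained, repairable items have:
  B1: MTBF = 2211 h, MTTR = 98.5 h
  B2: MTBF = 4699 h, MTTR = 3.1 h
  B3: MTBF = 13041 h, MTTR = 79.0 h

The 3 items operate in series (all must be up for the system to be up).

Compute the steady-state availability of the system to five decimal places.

0.95096

A(B1) = MTBF/(MTBF+MTTR) = 2211/(2211+98.5) = 0.957350
A(B2) = MTBF/(MTBF+MTTR) = 4699/(4699+3.1) = 0.999341
A(B3) = MTBF/(MTBF+MTTR) = 13041/(13041+79.0) = 0.993979
Series availability: 0.957350 × 0.999341 × 0.993979 = 0.95096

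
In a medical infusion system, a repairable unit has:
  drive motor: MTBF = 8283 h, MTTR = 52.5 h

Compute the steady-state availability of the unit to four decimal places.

0.9937

A(drive motor) = MTBF/(MTBF+MTTR) = 8283/(8283+52.5) = 0.9937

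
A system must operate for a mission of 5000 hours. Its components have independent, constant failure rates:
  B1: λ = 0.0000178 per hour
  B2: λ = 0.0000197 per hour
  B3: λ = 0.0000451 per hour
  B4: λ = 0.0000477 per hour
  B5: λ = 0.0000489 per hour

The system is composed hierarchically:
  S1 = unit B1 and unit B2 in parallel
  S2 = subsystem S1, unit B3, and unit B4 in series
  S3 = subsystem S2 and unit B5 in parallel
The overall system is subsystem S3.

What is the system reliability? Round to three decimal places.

0.918

R(B1) = exp(−0.0000178 × 5000) = 0.91485
R(B2) = exp(−0.0000197 × 5000) = 0.90620
R(B3) = exp(−0.0000451 × 5000) = 0.79812
R(B4) = exp(−0.0000477 × 5000) = 0.78781
R(B5) = exp(−0.0000489 × 5000) = 0.78310
Parallel (B1 and B2): 1 − (1 − 0.91485)(1 − 0.90620) = 0.99201
Series ([0.99201], B3, and B4): 0.99201 × 0.79812 × 0.78781 = 0.62374
Parallel ([0.62374] and B5): 1 − (1 − 0.62374)(1 − 0.78310) = 0.918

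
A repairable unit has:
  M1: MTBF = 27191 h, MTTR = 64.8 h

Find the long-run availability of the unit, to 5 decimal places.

0.99762

A(M1) = MTBF/(MTBF+MTTR) = 27191/(27191+64.8) = 0.99762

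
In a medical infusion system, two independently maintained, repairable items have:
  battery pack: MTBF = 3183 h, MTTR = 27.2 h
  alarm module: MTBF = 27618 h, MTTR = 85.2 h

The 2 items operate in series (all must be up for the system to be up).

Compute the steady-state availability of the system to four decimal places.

A(battery pack) = MTBF/(MTBF+MTTR) = 3183/(3183+27.2) = 0.991527
A(alarm module) = MTBF/(MTBF+MTTR) = 27618/(27618+85.2) = 0.996925
Series availability: 0.991527 × 0.996925 = 0.9885

0.9885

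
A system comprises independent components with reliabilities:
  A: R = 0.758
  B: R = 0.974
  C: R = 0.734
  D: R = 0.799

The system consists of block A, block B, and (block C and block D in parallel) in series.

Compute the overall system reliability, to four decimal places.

Parallel (C and D): 1 − (1 − 0.734000)(1 − 0.799000) = 0.946534
Series (A, B, and [0.946534]): 0.758000 × 0.974000 × 0.946534 = 0.6988

0.6988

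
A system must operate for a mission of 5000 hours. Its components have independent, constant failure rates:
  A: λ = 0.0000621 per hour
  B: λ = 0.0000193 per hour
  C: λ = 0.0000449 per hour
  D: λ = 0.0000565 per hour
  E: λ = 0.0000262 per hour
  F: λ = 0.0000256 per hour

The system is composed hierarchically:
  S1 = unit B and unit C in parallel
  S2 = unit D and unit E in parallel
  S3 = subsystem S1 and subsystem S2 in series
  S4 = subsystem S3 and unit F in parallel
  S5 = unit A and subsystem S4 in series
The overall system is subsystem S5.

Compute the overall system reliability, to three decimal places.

R(A) = exp(−0.0000621 × 5000) = 0.73308
R(B) = exp(−0.0000193 × 5000) = 0.90801
R(C) = exp(−0.0000449 × 5000) = 0.79892
R(D) = exp(−0.0000565 × 5000) = 0.75390
R(E) = exp(−0.0000262 × 5000) = 0.87722
R(F) = exp(−0.0000256 × 5000) = 0.87985
Parallel (B and C): 1 − (1 − 0.90801)(1 − 0.79892) = 0.98150
Parallel (D and E): 1 − (1 − 0.75390)(1 − 0.87722) = 0.96978
Series ([0.98150] and [0.96978]): 0.98150 × 0.96978 = 0.95184
Parallel ([0.95184] and F): 1 − (1 − 0.95184)(1 − 0.87985) = 0.99421
Series (A and [0.99421]): 0.73308 × 0.99421 = 0.729

0.729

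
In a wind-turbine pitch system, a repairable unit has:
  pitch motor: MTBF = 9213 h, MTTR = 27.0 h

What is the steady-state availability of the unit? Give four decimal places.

0.9971

A(pitch motor) = MTBF/(MTBF+MTTR) = 9213/(9213+27.0) = 0.9971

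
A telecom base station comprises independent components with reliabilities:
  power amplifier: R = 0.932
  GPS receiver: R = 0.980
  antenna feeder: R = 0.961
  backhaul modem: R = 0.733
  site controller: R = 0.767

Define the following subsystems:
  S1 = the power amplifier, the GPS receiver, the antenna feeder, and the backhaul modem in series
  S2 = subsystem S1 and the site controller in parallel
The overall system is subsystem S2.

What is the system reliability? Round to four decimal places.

0.9169

Series (power amplifier, GPS receiver, antenna feeder, and backhaul modem): 0.932000 × 0.980000 × 0.961000 × 0.733000 = 0.643383
Parallel ([0.643383] and site controller): 1 − (1 − 0.643383)(1 − 0.767000) = 0.9169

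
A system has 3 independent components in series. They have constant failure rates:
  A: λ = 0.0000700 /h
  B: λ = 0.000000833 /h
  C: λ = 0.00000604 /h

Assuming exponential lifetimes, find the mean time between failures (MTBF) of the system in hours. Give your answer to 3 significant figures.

Series of exponential components: λ_sys = Σ λ_i
λ_sys = 0.0000700 + 0.000000833 + 0.00000604 = 7.6873e-05 /h
MTBF = 1 / λ_sys = 13000 h

13000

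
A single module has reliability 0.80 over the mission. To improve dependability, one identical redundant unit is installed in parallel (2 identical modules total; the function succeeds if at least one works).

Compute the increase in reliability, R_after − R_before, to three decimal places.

0.160

R_before = 0.80
R_after = 1 − (1 − 0.80)^2 = 0.960
ΔR = 0.960 − 0.80 = 0.160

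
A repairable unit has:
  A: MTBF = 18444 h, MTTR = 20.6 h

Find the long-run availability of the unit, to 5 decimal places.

0.99888

A(A) = MTBF/(MTBF+MTTR) = 18444/(18444+20.6) = 0.99888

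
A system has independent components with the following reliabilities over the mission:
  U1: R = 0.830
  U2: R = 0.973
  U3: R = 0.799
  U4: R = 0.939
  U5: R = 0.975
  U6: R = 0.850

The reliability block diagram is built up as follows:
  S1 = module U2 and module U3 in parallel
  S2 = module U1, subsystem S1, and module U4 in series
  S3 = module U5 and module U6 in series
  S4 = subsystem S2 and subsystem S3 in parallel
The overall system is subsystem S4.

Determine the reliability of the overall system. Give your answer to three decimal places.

Parallel (U2 and U3): 1 − (1 − 0.97300)(1 − 0.79900) = 0.99457
Series (U1, [0.99457], and U4): 0.83000 × 0.99457 × 0.93900 = 0.77514
Series (U5 and U6): 0.97500 × 0.85000 = 0.82875
Parallel ([0.77514] and [0.82875]): 1 − (1 − 0.77514)(1 − 0.82875) = 0.961

0.961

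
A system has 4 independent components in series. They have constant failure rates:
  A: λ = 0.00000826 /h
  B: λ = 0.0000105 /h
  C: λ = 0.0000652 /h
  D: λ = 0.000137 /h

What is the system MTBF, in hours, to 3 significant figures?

Series of exponential components: λ_sys = Σ λ_i
λ_sys = 0.00000826 + 0.0000105 + 0.0000652 + 0.000137 = 2.2096e-04 /h
MTBF = 1 / λ_sys = 4530 h

4530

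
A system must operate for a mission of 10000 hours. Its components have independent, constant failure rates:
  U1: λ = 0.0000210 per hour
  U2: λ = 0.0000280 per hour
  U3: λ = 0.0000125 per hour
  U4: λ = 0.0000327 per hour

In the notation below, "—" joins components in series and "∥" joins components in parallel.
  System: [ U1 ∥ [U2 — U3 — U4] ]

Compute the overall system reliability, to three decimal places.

R(U1) = exp(−0.0000210 × 10000) = 0.81058
R(U2) = exp(−0.0000280 × 10000) = 0.75578
R(U3) = exp(−0.0000125 × 10000) = 0.88250
R(U4) = exp(−0.0000327 × 10000) = 0.72108
Series (U2, U3, and U4): 0.75578 × 0.88250 × 0.72108 = 0.48094
Parallel (U1 and [0.48094]): 1 − (1 − 0.81058)(1 − 0.48094) = 0.902

0.902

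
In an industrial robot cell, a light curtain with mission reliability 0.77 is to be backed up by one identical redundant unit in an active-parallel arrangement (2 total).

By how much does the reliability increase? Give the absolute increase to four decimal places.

R_before = 0.77
R_after = 1 − (1 − 0.77)^2 = 0.9471
ΔR = 0.9471 − 0.77 = 0.1771

0.1771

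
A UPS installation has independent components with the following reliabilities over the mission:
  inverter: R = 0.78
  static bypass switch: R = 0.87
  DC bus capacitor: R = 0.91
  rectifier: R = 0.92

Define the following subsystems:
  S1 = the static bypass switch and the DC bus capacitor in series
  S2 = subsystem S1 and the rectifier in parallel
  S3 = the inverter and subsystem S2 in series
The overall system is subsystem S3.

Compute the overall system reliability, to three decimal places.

0.767

Series (static bypass switch and DC bus capacitor): 0.87000 × 0.91000 = 0.79170
Parallel ([0.79170] and rectifier): 1 − (1 − 0.79170)(1 − 0.92000) = 0.98334
Series (inverter and [0.98334]): 0.78000 × 0.98334 = 0.767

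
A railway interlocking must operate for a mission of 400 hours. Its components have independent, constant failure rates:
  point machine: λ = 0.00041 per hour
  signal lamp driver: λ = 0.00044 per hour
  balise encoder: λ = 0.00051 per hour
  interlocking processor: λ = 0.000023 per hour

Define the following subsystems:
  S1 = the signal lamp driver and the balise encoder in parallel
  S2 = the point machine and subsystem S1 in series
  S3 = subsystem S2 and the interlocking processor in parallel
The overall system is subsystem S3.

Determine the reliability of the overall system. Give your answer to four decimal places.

0.9984

R(point machine) = exp(−0.00041 × 400) = 0.848742
R(signal lamp driver) = exp(−0.00044 × 400) = 0.838618
R(balise encoder) = exp(−0.00051 × 400) = 0.815462
R(interlocking processor) = exp(−0.000023 × 400) = 0.990842
Parallel (signal lamp driver and balise encoder): 1 − (1 − 0.838618)(1 − 0.815462) = 0.970219
Series (point machine and [0.970219]): 0.848742 × 0.970219 = 0.823466
Parallel ([0.823466] and interlocking processor): 1 − (1 − 0.823466)(1 − 0.990842) = 0.9984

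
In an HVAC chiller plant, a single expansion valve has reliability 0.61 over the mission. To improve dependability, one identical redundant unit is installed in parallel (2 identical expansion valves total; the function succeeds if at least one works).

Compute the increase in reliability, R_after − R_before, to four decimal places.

R_before = 0.61
R_after = 1 − (1 − 0.61)^2 = 0.8479
ΔR = 0.8479 − 0.61 = 0.2379

0.2379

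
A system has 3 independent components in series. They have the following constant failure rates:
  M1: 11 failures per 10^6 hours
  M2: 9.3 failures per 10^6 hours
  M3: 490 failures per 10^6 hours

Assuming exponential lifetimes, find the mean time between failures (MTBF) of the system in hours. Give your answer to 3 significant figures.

Series of exponential components: λ_sys = Σ λ_i
λ_sys = 0.000011 + 0.0000093 + 0.00049 = 5.1030e-04 /h
MTBF = 1 / λ_sys = 1960 h

1960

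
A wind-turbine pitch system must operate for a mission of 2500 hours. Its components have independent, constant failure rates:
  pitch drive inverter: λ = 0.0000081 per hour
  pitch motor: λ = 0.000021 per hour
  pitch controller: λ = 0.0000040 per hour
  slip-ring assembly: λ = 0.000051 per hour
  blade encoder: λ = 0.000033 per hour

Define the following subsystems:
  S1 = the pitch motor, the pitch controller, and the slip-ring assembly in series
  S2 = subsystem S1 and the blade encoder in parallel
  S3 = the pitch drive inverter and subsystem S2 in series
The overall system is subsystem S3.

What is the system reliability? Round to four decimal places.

R(pitch drive inverter) = exp(−0.0000081 × 2500) = 0.979954
R(pitch motor) = exp(−0.000021 × 2500) = 0.948854
R(pitch controller) = exp(−0.0000040 × 2500) = 0.990050
R(slip-ring assembly) = exp(−0.000051 × 2500) = 0.880293
R(blade encoder) = exp(−0.000033 × 2500) = 0.920811
Series (pitch motor, pitch controller, and slip-ring assembly): 0.948854 × 0.990050 × 0.880293 = 0.826959
Parallel ([0.826959] and blade encoder): 1 − (1 − 0.826959)(1 − 0.920811) = 0.986297
Series (pitch drive inverter and [0.986297]): 0.979954 × 0.986297 = 0.9665

0.9665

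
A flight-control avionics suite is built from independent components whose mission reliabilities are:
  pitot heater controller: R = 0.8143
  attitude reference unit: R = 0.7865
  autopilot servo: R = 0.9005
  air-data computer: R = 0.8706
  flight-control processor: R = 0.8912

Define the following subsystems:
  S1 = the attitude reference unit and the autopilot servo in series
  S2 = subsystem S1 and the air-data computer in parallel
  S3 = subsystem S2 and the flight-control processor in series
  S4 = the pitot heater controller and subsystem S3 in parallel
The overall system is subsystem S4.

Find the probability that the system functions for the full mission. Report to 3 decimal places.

Series (attitude reference unit and autopilot servo): 0.78650 × 0.90050 = 0.70824
Parallel ([0.70824] and air-data computer): 1 − (1 − 0.70824)(1 − 0.87060) = 0.96225
Series ([0.96225] and flight-control processor): 0.96225 × 0.89120 = 0.85756
Parallel (pitot heater controller and [0.85756]): 1 − (1 − 0.81430)(1 − 0.85756) = 0.974

0.974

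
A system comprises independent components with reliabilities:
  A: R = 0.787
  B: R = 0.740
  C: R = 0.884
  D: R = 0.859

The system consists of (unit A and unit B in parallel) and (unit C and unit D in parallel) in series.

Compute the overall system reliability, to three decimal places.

Parallel (A and B): 1 − (1 − 0.78700)(1 − 0.74000) = 0.94462
Parallel (C and D): 1 − (1 − 0.88400)(1 − 0.85900) = 0.98364
Series ([0.94462] and [0.98364]): 0.94462 × 0.98364 = 0.929

0.929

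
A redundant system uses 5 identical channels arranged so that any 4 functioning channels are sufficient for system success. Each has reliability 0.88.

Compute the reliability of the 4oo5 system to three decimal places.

0.888

R = Σ_{i=4}^{5} C(5,i) p^i (1−p)^{5−i} with p = 0.88
C(5,4)·0.88^4·0.12^1 = 0.35982
C(5,5)·0.88^5·0.12^0 = 0.52773
Sum = 0.888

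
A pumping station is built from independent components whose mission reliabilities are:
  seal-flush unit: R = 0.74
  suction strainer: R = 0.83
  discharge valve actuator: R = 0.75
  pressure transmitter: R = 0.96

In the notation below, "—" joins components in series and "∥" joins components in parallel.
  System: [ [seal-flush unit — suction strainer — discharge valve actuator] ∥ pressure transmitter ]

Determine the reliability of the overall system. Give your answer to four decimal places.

Series (seal-flush unit, suction strainer, and discharge valve actuator): 0.740000 × 0.830000 × 0.750000 = 0.460650
Parallel ([0.460650] and pressure transmitter): 1 − (1 − 0.460650)(1 − 0.960000) = 0.9784

0.9784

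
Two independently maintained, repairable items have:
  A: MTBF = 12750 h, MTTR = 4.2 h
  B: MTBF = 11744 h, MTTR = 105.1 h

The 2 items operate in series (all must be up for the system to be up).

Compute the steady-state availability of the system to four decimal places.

0.9908

A(A) = MTBF/(MTBF+MTTR) = 12750/(12750+4.2) = 0.999671
A(B) = MTBF/(MTBF+MTTR) = 11744/(11744+105.1) = 0.991130
Series availability: 0.999671 × 0.991130 = 0.9908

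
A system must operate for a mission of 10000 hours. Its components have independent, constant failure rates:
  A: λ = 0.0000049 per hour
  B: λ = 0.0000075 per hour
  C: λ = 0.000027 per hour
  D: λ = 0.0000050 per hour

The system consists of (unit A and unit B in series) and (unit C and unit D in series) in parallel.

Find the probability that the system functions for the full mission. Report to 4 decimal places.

R(A) = exp(−0.0000049 × 10000) = 0.952181
R(B) = exp(−0.0000075 × 10000) = 0.927743
R(C) = exp(−0.000027 × 10000) = 0.763379
R(D) = exp(−0.0000050 × 10000) = 0.951229
Series (A and B): 0.952181 × 0.927743 = 0.883379
Series (C and D): 0.763379 × 0.951229 = 0.726148
Parallel ([0.883379] and [0.726148]): 1 − (1 − 0.883379)(1 − 0.726148) = 0.9681

0.9681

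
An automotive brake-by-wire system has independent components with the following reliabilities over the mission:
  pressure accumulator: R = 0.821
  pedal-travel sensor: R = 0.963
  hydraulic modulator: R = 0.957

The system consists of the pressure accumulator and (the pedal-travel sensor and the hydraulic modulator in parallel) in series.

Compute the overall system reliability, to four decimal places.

Parallel (pedal-travel sensor and hydraulic modulator): 1 − (1 − 0.963000)(1 − 0.957000) = 0.998409
Series (pressure accumulator and [0.998409]): 0.821000 × 0.998409 = 0.8197

0.8197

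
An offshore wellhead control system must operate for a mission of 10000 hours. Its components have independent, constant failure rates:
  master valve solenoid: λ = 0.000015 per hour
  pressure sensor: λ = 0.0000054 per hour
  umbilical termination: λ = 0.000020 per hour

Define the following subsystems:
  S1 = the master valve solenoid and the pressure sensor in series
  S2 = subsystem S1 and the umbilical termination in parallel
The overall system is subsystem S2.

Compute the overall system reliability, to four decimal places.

R(master valve solenoid) = exp(−0.000015 × 10000) = 0.860708
R(pressure sensor) = exp(−0.0000054 × 10000) = 0.947432
R(umbilical termination) = exp(−0.000020 × 10000) = 0.818731
Series (master valve solenoid and pressure sensor): 0.860708 × 0.947432 = 0.815462
Parallel ([0.815462] and umbilical termination): 1 − (1 − 0.815462)(1 − 0.818731) = 0.9665

0.9665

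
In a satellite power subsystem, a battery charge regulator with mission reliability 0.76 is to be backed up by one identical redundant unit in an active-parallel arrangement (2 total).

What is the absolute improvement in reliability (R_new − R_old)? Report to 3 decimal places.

R_before = 0.76
R_after = 1 − (1 − 0.76)^2 = 0.942
ΔR = 0.942 − 0.76 = 0.182

0.182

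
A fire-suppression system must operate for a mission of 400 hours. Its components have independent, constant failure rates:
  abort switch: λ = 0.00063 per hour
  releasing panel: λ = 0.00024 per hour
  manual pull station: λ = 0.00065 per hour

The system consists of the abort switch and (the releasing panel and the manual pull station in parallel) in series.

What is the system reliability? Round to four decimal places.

0.7610

R(abort switch) = exp(−0.00063 × 400) = 0.777245
R(releasing panel) = exp(−0.00024 × 400) = 0.908464
R(manual pull station) = exp(−0.00065 × 400) = 0.771052
Parallel (releasing panel and manual pull station): 1 − (1 − 0.908464)(1 − 0.771052) = 0.979043
Series (abort switch and [0.979043]): 0.777245 × 0.979043 = 0.7610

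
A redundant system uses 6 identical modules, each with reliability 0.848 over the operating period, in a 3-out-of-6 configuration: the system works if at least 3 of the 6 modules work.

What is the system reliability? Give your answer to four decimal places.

R = Σ_{i=3}^{6} C(6,i) p^i (1−p)^{6−i} with p = 0.848
C(6,3)·0.848^3·0.152^3 = 0.042830
C(6,4)·0.848^4·0.152^2 = 0.179210
C(6,5)·0.848^5·0.152^1 = 0.399921
C(6,6)·0.848^6·0.152^0 = 0.371856
Sum = 0.9938

0.9938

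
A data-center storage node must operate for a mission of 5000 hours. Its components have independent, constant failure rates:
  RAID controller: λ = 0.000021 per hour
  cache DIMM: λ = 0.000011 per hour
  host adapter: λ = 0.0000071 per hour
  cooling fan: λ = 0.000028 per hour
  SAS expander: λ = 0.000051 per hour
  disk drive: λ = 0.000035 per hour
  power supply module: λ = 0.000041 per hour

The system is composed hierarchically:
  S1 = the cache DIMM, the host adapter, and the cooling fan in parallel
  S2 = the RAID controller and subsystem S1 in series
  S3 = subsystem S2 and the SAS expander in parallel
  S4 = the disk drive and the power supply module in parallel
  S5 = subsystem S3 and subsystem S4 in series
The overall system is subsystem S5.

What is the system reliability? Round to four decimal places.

R(RAID controller) = exp(−0.000021 × 5000) = 0.900325
R(cache DIMM) = exp(−0.000011 × 5000) = 0.946485
R(host adapter) = exp(−0.0000071 × 5000) = 0.965123
R(cooling fan) = exp(−0.000028 × 5000) = 0.869358
R(SAS expander) = exp(−0.000051 × 5000) = 0.774916
R(disk drive) = exp(−0.000035 × 5000) = 0.839457
R(power supply module) = exp(−0.000041 × 5000) = 0.814647
Parallel (cache DIMM, host adapter, and cooling fan): 1 − (1 − 0.946485)(1 − 0.965123)(1 − 0.869358) = 0.999756
Series (RAID controller and [0.999756]): 0.900325 × 0.999756 = 0.900105
Parallel ([0.900105] and SAS expander): 1 − (1 − 0.900105)(1 − 0.774916) = 0.977515
Parallel (disk drive and power supply module): 1 − (1 − 0.839457)(1 − 0.814647) = 0.970243
Series ([0.977515] and [0.970243]): 0.977515 × 0.970243 = 0.9484

0.9484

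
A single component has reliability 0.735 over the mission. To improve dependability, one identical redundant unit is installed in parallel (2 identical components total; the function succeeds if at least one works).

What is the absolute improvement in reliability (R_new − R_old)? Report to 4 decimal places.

0.1948

R_before = 0.735
R_after = 1 − (1 − 0.735)^2 = 0.9298
ΔR = 0.9298 − 0.735 = 0.1948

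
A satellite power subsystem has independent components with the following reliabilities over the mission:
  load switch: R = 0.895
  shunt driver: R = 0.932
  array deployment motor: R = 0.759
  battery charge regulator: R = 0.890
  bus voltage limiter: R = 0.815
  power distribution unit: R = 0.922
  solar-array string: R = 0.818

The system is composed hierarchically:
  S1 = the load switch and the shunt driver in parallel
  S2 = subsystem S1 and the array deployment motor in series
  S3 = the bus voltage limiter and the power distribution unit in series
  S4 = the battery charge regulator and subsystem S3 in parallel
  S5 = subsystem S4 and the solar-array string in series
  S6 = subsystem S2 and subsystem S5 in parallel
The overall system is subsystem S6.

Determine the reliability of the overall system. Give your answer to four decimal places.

Parallel (load switch and shunt driver): 1 − (1 − 0.895000)(1 − 0.932000) = 0.992860
Series ([0.992860] and array deployment motor): 0.992860 × 0.759000 = 0.753581
Series (bus voltage limiter and power distribution unit): 0.815000 × 0.922000 = 0.751430
Parallel (battery charge regulator and [0.751430]): 1 − (1 − 0.890000)(1 − 0.751430) = 0.972657
Series ([0.972657] and solar-array string): 0.972657 × 0.818000 = 0.795633
Parallel ([0.753581] and [0.795633]): 1 − (1 − 0.753581)(1 − 0.795633) = 0.9496

0.9496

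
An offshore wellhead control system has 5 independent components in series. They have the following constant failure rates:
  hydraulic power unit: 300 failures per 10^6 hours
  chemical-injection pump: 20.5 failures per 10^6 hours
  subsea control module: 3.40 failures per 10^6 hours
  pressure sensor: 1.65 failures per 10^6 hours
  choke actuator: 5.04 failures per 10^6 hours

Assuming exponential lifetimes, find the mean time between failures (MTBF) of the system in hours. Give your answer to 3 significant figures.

3020

Series of exponential components: λ_sys = Σ λ_i
λ_sys = 0.000300 + 0.0000205 + 0.00000340 + 0.00000165 + 0.00000504 = 3.3059e-04 /h
MTBF = 1 / λ_sys = 3020 h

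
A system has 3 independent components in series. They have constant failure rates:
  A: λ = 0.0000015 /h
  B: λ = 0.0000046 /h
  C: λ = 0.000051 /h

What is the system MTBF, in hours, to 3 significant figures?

Series of exponential components: λ_sys = Σ λ_i
λ_sys = 0.0000015 + 0.0000046 + 0.000051 = 5.7100e-05 /h
MTBF = 1 / λ_sys = 17500 h

17500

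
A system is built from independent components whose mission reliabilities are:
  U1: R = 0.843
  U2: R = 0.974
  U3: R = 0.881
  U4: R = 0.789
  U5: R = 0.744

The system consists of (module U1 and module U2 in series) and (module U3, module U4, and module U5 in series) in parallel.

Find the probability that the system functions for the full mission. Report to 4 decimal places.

0.9136

Series (U1 and U2): 0.843000 × 0.974000 = 0.821082
Series (U3, U4, and U5): 0.881000 × 0.789000 × 0.744000 = 0.517161
Parallel ([0.821082] and [0.517161]): 1 − (1 − 0.821082)(1 − 0.517161) = 0.9136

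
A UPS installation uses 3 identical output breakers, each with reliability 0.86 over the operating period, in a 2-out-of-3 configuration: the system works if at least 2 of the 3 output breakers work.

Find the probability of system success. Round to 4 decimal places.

R = Σ_{i=2}^{3} C(3,i) p^i (1−p)^{3−i} with p = 0.86
C(3,2)·0.86^2·0.14^1 = 0.310632
C(3,3)·0.86^3·0.14^0 = 0.636056
Sum = 0.9467

0.9467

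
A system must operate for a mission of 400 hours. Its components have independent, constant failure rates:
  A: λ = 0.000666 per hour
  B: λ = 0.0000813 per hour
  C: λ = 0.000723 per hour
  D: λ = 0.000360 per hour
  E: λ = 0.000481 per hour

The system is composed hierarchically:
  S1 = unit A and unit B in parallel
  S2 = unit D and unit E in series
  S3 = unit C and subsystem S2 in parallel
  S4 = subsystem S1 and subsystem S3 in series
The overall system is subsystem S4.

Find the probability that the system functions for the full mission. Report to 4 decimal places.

R(A) = exp(−0.000666 × 400) = 0.766133
R(B) = exp(−0.0000813 × 400) = 0.968003
R(C) = exp(−0.000723 × 400) = 0.748862
R(D) = exp(−0.000360 × 400) = 0.865888
R(E) = exp(−0.000481 × 400) = 0.824977
Parallel (A and B): 1 − (1 − 0.766133)(1 − 0.968003) = 0.992517
Series (D and E): 0.865888 × 0.824977 = 0.714338
Parallel (C and [0.714338]): 1 − (1 − 0.748862)(1 − 0.714338) = 0.928259
Series ([0.992517] and [0.928259]): 0.992517 × 0.928259 = 0.9213

0.9213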